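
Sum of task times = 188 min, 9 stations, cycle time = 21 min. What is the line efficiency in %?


Formula: Efficiency = Sum of Task Times / (N_stations * CT) * 100
Total station capacity = 9 stations * 21 min = 189 min
Efficiency = 188 / 189 * 100 = 99.5%

99.5%


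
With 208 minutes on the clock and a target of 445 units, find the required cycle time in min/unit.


Formula: CT = Available Time / Number of Units
CT = 208 min / 445 units
CT = 0.47 min/unit

0.47 min/unit


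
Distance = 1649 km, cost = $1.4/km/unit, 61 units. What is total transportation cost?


TC = dist * cost * units = 1649 * 1.4 * 61 = $140824.60

$140824.60


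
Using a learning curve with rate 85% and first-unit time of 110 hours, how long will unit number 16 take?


Formula: T_n = T_1 * (learning_rate)^(log2(n)) where learning_rate = rate/100
Doublings = log2(16) = 4
T_n = 110 * 0.85^4
T_n = 110 * 0.522 = 57.4 hours

57.4 hours


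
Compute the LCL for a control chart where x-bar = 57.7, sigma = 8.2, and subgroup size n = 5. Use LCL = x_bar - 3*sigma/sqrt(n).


LCL = 57.7 - 3 * 8.2 / sqrt(5)

46.7


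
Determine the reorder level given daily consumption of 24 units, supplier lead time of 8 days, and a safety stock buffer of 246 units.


Formula: ROP = (Daily Demand * Lead Time) + Safety Stock
Demand during lead time = 24 * 8 = 192 units
ROP = 192 + 246 = 438 units

438 units


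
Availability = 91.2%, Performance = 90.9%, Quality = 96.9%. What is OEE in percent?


Formula: OEE = Availability * Performance * Quality / 10000
A * P = 91.2% * 90.9% / 100 = 82.9%
OEE = 82.9% * 96.9% / 100 = 80.3%

80.3%


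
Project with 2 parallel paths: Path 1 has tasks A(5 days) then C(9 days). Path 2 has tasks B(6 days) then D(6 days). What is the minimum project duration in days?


Path 1 = 5 + 9 = 14 days
Path 2 = 6 + 6 = 12 days
Duration = max(14, 12) = 14 days

14 days


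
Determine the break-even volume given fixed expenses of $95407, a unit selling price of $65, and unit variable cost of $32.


Formula: BEQ = Fixed Costs / (Price - Variable Cost)
Contribution margin = $65 - $32 = $33/unit
BEQ = ceil($95407 / $33/unit) = ceil(2891.12) = 2892 units

2892 units


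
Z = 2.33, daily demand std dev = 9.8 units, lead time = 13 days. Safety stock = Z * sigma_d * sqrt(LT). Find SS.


Formula: SS = z * sigma_d * sqrt(LT)
sqrt(LT) = sqrt(13) = 3.6056
SS = 2.33 * 9.8 * 3.6056
SS = 82.3 units

82.3 units


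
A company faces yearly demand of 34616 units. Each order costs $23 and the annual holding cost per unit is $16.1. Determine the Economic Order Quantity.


Formula: EOQ = sqrt(2 * D * S / H)
Numerator: 2 * 34616 * 23 = 1592336
2DS/H = 1592336 / 16.1 = 98902.9
EOQ = sqrt(98902.9) = 314.5 units

314.5 units


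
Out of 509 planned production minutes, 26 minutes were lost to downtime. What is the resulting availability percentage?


Formula: Availability = (Planned Time - Downtime) / Planned Time * 100
Uptime = 509 - 26 = 483 min
Availability = 483 / 509 * 100 = 94.9%

94.9%


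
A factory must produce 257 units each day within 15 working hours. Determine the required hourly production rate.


Formula: Production Rate = Daily Demand / Available Hours
Rate = 257 units/day / 15 hours/day
Rate = 17.1 units/hour

17.1 units/hour


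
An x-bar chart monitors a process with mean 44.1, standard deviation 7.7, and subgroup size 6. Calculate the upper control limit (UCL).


UCL = 44.1 + 3 * 7.7 / sqrt(6)

53.53


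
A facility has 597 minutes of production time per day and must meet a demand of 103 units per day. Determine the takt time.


Formula: Takt Time = Available Production Time / Customer Demand
Takt = 597 min/day / 103 units/day
Takt = 5.8 min/unit

5.8 min/unit


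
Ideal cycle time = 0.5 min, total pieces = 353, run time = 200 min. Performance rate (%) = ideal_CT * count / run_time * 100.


Formula: Performance = (Ideal CT * Total Count) / Run Time * 100
Ideal output time = 0.5 * 353 = 176.5 min
Performance = 176.5 / 200 * 100 = 88.3%

88.3%


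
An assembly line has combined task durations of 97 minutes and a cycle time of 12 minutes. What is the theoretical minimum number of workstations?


Formula: N_min = ceil(Sum of Task Times / Cycle Time)
N_min = ceil(97 min / 12 min) = ceil(8.0833)
N_min = 9 stations

9


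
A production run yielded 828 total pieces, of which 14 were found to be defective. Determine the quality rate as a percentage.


Formula: Quality Rate = Good Pieces / Total Pieces * 100
Good pieces = 828 - 14 = 814
QR = 814 / 828 * 100 = 98.3%

98.3%


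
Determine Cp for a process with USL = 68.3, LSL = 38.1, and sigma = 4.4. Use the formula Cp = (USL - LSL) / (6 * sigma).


Cp = (68.3 - 38.1) / (6 * 4.4)

1.14


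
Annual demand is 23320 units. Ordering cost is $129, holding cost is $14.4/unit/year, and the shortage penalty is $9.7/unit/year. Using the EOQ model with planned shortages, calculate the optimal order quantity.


Formula: EOQ* = sqrt(2DS/H) * sqrt((H+P)/P)
Base EOQ = sqrt(2*23320*129/14.4) = 646.39 units
Correction = sqrt((14.4+9.7)/9.7) = 1.57624
EOQ* = 646.39 * 1.57624 = 1018.9 units

1018.9 units


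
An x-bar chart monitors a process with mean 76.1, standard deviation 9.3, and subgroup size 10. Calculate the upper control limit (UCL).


UCL = 76.1 + 3 * 9.3 / sqrt(10)

84.92


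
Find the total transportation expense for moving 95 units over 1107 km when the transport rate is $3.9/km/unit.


TC = dist * cost * units = 1107 * 3.9 * 95 = $410143.50

$410143.50


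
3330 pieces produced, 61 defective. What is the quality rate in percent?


Formula: Quality Rate = Good Pieces / Total Pieces * 100
Good pieces = 3330 - 61 = 3269
QR = 3269 / 3330 * 100 = 98.2%

98.2%


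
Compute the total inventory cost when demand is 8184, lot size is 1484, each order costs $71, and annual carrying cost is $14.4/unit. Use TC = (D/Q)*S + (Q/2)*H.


TC = 8184/1484 * 71 + 1484/2 * 14.4

$11076.35


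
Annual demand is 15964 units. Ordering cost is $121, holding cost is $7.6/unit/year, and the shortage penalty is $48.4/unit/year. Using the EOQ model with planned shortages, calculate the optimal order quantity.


Formula: EOQ* = sqrt(2DS/H) * sqrt((H+P)/P)
Base EOQ = sqrt(2*15964*121/7.6) = 712.97 units
Correction = sqrt((7.6+48.4)/48.4) = 1.07565
EOQ* = 712.97 * 1.07565 = 766.9 units

766.9 units


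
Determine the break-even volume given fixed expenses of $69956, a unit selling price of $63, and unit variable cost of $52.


Formula: BEQ = Fixed Costs / (Price - Variable Cost)
Contribution margin = $63 - $52 = $11/unit
BEQ = ceil($69956 / $11/unit) = ceil(6359.64) = 6360 units

6360 units


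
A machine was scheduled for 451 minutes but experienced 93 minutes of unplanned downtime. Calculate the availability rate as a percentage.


Formula: Availability = (Planned Time - Downtime) / Planned Time * 100
Uptime = 451 - 93 = 358 min
Availability = 358 / 451 * 100 = 79.4%

79.4%


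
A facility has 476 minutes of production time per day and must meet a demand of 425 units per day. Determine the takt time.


Formula: Takt Time = Available Production Time / Customer Demand
Takt = 476 min/day / 425 units/day
Takt = 1.12 min/unit

1.12 min/unit


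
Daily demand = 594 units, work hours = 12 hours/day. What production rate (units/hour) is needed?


Formula: Production Rate = Daily Demand / Available Hours
Rate = 594 units/day / 12 hours/day
Rate = 49.5 units/hour

49.5 units/hour


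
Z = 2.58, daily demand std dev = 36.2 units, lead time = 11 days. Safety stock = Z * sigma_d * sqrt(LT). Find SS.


Formula: SS = z * sigma_d * sqrt(LT)
sqrt(LT) = sqrt(11) = 3.3166
SS = 2.58 * 36.2 * 3.3166
SS = 309.8 units

309.8 units


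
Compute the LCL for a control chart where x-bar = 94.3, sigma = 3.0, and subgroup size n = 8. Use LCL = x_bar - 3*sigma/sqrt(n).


LCL = 94.3 - 3 * 3.0 / sqrt(8)

91.12


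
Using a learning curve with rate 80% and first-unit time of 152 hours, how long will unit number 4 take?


Formula: T_n = T_1 * (learning_rate)^(log2(n)) where learning_rate = rate/100
Doublings = log2(4) = 2
T_n = 152 * 0.8^2
T_n = 152 * 0.64 = 97.3 hours

97.3 hours


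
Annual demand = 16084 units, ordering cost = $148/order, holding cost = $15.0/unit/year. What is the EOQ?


Formula: EOQ = sqrt(2 * D * S / H)
Numerator: 2 * 16084 * 148 = 4760864
2DS/H = 4760864 / 15.0 = 317390.9
EOQ = sqrt(317390.9) = 563.4 units

563.4 units


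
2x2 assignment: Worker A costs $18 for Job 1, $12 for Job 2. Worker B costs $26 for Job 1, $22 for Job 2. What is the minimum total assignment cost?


Option 1: A->1 + B->2 = $18 + $22 = $40
Option 2: A->2 + B->1 = $12 + $26 = $38
Min cost = min($40, $38) = $38

$38


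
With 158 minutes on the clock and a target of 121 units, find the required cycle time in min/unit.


Formula: CT = Available Time / Number of Units
CT = 158 min / 121 units
CT = 1.31 min/unit

1.31 min/unit


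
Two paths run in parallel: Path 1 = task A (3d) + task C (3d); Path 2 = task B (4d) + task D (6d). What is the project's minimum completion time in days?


Path 1 = 3 + 3 = 6 days
Path 2 = 4 + 6 = 10 days
Duration = max(6, 10) = 10 days

10 days


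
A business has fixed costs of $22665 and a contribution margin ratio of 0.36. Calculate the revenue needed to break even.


Formula: BER = Fixed Costs / Contribution Margin Ratio
BER = $22665 / 0.36
BER = $62958.33 (to the nearest cent)

$62958.33


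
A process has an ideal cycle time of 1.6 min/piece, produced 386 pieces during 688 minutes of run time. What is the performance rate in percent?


Formula: Performance = (Ideal CT * Total Count) / Run Time * 100
Ideal output time = 1.6 * 386 = 617.6 min
Performance = 617.6 / 688 * 100 = 89.8%

89.8%


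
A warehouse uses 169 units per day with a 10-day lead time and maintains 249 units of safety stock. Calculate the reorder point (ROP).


Formula: ROP = (Daily Demand * Lead Time) + Safety Stock
Demand during lead time = 169 * 10 = 1690 units
ROP = 1690 + 249 = 1939 units

1939 units


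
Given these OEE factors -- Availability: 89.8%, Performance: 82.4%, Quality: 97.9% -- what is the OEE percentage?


Formula: OEE = Availability * Performance * Quality / 10000
A * P = 89.8% * 82.4% / 100 = 74.0%
OEE = 74.0% * 97.9% / 100 = 72.4%

72.4%


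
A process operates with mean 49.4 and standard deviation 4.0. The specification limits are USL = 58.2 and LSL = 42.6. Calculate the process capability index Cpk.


Cpu = (58.2 - 49.4) / (3 * 4.0) = 0.73
Cpl = (49.4 - 42.6) / (3 * 4.0) = 0.57
Cpk = min(0.73, 0.57) = 0.57

0.57


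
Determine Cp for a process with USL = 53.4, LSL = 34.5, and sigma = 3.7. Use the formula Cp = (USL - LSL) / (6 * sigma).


Cp = (53.4 - 34.5) / (6 * 3.7)

0.85


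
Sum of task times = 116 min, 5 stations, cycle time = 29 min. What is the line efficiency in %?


Formula: Efficiency = Sum of Task Times / (N_stations * CT) * 100
Total station capacity = 5 stations * 29 min = 145 min
Efficiency = 116 / 145 * 100 = 80.0%

80.0%


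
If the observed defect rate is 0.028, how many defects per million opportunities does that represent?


DPMO = defect_rate * 1000000 = 0.028 * 1000000

28000


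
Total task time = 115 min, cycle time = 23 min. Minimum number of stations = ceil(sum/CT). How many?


Formula: N_min = ceil(Sum of Task Times / Cycle Time)
N_min = ceil(115 min / 23 min) = ceil(5.0)
N_min = 5 stations

5


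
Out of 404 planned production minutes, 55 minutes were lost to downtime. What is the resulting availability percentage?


Formula: Availability = (Planned Time - Downtime) / Planned Time * 100
Uptime = 404 - 55 = 349 min
Availability = 349 / 404 * 100 = 86.4%

86.4%


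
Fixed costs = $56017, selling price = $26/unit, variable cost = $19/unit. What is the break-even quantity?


Formula: BEQ = Fixed Costs / (Price - Variable Cost)
Contribution margin = $26 - $19 = $7/unit
BEQ = ceil($56017 / $7/unit) = ceil(8002.43) = 8003 units

8003 units


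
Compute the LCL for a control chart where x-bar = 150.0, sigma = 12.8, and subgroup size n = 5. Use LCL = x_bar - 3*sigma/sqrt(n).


LCL = 150.0 - 3 * 12.8 / sqrt(5)

132.83


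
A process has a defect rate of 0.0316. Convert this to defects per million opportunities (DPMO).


DPMO = defect_rate * 1000000 = 0.0316 * 1000000

31600


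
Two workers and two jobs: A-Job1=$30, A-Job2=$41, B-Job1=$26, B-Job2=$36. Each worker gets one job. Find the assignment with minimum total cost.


Option 1: A->1 + B->2 = $30 + $36 = $66
Option 2: A->2 + B->1 = $41 + $26 = $67
Min cost = min($66, $67) = $66

$66


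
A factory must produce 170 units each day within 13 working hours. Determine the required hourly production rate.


Formula: Production Rate = Daily Demand / Available Hours
Rate = 170 units/day / 13 hours/day
Rate = 13.1 units/hour

13.1 units/hour


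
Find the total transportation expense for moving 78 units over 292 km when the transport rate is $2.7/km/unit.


TC = dist * cost * units = 292 * 2.7 * 78 = $61495.20

$61495.20


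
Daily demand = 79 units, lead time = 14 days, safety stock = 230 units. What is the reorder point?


Formula: ROP = (Daily Demand * Lead Time) + Safety Stock
Demand during lead time = 79 * 14 = 1106 units
ROP = 1106 + 230 = 1336 units

1336 units


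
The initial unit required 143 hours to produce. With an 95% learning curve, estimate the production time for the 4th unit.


Formula: T_n = T_1 * (learning_rate)^(log2(n)) where learning_rate = rate/100
Doublings = log2(4) = 2
T_n = 143 * 0.95^2
T_n = 143 * 0.9025 = 129.1 hours

129.1 hours


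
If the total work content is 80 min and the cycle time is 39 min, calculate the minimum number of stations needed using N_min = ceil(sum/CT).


Formula: N_min = ceil(Sum of Task Times / Cycle Time)
N_min = ceil(80 min / 39 min) = ceil(2.0513)
N_min = 3 stations

3


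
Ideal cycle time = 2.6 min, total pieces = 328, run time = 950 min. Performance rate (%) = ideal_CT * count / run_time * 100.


Formula: Performance = (Ideal CT * Total Count) / Run Time * 100
Ideal output time = 2.6 * 328 = 852.8 min
Performance = 852.8 / 950 * 100 = 89.8%

89.8%


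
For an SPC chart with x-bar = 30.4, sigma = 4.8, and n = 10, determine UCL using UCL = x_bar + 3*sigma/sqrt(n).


UCL = 30.4 + 3 * 4.8 / sqrt(10)

34.95


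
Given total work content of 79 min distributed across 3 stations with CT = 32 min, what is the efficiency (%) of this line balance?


Formula: Efficiency = Sum of Task Times / (N_stations * CT) * 100
Total station capacity = 3 stations * 32 min = 96 min
Efficiency = 79 / 96 * 100 = 82.3%

82.3%


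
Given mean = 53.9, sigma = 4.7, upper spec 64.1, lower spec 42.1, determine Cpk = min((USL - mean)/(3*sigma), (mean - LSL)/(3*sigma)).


Cpu = (64.1 - 53.9) / (3 * 4.7) = 0.72
Cpl = (53.9 - 42.1) / (3 * 4.7) = 0.84
Cpk = min(0.72, 0.84) = 0.72

0.72


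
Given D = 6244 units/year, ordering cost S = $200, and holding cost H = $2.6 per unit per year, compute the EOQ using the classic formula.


Formula: EOQ = sqrt(2 * D * S / H)
Numerator: 2 * 6244 * 200 = 2497600
2DS/H = 2497600 / 2.6 = 960615.4
EOQ = sqrt(960615.4) = 980.1 units

980.1 units


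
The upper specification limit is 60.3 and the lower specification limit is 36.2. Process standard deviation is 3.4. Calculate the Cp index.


Cp = (60.3 - 36.2) / (6 * 3.4)

1.18


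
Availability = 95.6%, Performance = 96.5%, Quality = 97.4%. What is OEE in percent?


Formula: OEE = Availability * Performance * Quality / 10000
A * P = 95.6% * 96.5% / 100 = 92.25%
OEE = 92.25% * 97.4% / 100 = 89.9%

89.9%


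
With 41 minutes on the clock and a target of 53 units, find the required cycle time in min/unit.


Formula: CT = Available Time / Number of Units
CT = 41 min / 53 units
CT = 0.77 min/unit

0.77 min/unit


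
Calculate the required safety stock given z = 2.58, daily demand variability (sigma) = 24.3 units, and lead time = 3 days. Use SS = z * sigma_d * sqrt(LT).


Formula: SS = z * sigma_d * sqrt(LT)
sqrt(LT) = sqrt(3) = 1.7321
SS = 2.58 * 24.3 * 1.7321
SS = 108.6 units

108.6 units


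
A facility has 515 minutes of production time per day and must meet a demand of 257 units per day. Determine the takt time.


Formula: Takt Time = Available Production Time / Customer Demand
Takt = 515 min/day / 257 units/day
Takt = 2.0 min/unit

2.0 min/unit


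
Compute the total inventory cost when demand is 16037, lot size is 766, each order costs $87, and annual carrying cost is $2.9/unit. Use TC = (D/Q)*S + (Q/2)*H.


TC = 16037/766 * 87 + 766/2 * 2.9

$2932.13


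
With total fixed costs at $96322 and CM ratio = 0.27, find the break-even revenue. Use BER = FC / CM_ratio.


Formula: BER = Fixed Costs / Contribution Margin Ratio
BER = $96322 / 0.27
BER = $356748.15 (to the nearest cent)

$356748.15


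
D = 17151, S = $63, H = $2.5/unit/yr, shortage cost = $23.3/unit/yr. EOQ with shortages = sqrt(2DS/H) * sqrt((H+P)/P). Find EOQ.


Formula: EOQ* = sqrt(2DS/H) * sqrt((H+P)/P)
Base EOQ = sqrt(2*17151*63/2.5) = 929.74 units
Correction = sqrt((2.5+23.3)/23.3) = 1.05228
EOQ* = 929.74 * 1.05228 = 978.3 units

978.3 units


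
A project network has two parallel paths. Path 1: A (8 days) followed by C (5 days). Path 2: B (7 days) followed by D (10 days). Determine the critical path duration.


Path 1 = 8 + 5 = 13 days
Path 2 = 7 + 10 = 17 days
Duration = max(13, 17) = 17 days

17 days


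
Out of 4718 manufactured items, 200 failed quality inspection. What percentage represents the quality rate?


Formula: Quality Rate = Good Pieces / Total Pieces * 100
Good pieces = 4718 - 200 = 4518
QR = 4518 / 4718 * 100 = 95.8%

95.8%


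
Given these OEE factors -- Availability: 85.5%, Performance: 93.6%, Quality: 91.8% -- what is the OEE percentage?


Formula: OEE = Availability * Performance * Quality / 10000
A * P = 85.5% * 93.6% / 100 = 80.03%
OEE = 80.03% * 91.8% / 100 = 73.5%

73.5%


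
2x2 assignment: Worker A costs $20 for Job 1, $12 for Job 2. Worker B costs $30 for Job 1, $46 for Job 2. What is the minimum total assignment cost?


Option 1: A->1 + B->2 = $20 + $46 = $66
Option 2: A->2 + B->1 = $12 + $30 = $42
Min cost = min($66, $42) = $42

$42


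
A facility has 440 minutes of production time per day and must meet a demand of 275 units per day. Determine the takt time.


Formula: Takt Time = Available Production Time / Customer Demand
Takt = 440 min/day / 275 units/day
Takt = 1.6 min/unit

1.6 min/unit


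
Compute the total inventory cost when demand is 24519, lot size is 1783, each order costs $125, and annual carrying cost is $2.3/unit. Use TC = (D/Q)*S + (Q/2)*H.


TC = 24519/1783 * 125 + 1783/2 * 2.3

$3769.39


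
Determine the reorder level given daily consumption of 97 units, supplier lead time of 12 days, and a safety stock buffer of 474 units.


Formula: ROP = (Daily Demand * Lead Time) + Safety Stock
Demand during lead time = 97 * 12 = 1164 units
ROP = 1164 + 474 = 1638 units

1638 units


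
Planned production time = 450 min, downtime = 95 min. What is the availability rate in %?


Formula: Availability = (Planned Time - Downtime) / Planned Time * 100
Uptime = 450 - 95 = 355 min
Availability = 355 / 450 * 100 = 78.9%

78.9%


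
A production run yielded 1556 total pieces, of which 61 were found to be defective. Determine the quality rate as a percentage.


Formula: Quality Rate = Good Pieces / Total Pieces * 100
Good pieces = 1556 - 61 = 1495
QR = 1495 / 1556 * 100 = 96.1%

96.1%


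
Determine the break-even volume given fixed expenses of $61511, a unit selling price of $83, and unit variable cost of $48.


Formula: BEQ = Fixed Costs / (Price - Variable Cost)
Contribution margin = $83 - $48 = $35/unit
BEQ = ceil($61511 / $35/unit) = ceil(1757.46) = 1758 units

1758 units


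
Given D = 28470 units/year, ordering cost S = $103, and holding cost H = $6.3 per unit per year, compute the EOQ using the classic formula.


Formula: EOQ = sqrt(2 * D * S / H)
Numerator: 2 * 28470 * 103 = 5864820
2DS/H = 5864820 / 6.3 = 930923.8
EOQ = sqrt(930923.8) = 964.8 units

964.8 units


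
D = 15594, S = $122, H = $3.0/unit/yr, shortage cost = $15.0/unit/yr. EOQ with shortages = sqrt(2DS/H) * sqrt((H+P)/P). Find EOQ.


Formula: EOQ* = sqrt(2DS/H) * sqrt((H+P)/P)
Base EOQ = sqrt(2*15594*122/3.0) = 1126.19 units
Correction = sqrt((3.0+15.0)/15.0) = 1.09545
EOQ* = 1126.19 * 1.09545 = 1233.7 units

1233.7 units


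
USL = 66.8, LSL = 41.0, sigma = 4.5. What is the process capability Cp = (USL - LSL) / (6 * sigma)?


Cp = (66.8 - 41.0) / (6 * 4.5)

0.96


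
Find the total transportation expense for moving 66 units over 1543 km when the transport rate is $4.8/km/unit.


TC = dist * cost * units = 1543 * 4.8 * 66 = $488822.40

$488822.40


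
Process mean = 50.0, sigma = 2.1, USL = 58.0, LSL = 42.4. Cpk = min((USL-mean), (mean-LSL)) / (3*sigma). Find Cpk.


Cpu = (58.0 - 50.0) / (3 * 2.1) = 1.27
Cpl = (50.0 - 42.4) / (3 * 2.1) = 1.21
Cpk = min(1.27, 1.21) = 1.21

1.21


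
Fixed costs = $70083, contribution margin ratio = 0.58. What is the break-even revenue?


Formula: BER = Fixed Costs / Contribution Margin Ratio
BER = $70083 / 0.58
BER = $120832.76 (to the nearest cent)

$120832.76


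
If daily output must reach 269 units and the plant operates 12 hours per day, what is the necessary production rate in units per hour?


Formula: Production Rate = Daily Demand / Available Hours
Rate = 269 units/day / 12 hours/day
Rate = 22.4 units/hour

22.4 units/hour


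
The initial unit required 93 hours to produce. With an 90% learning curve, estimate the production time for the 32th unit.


Formula: T_n = T_1 * (learning_rate)^(log2(n)) where learning_rate = rate/100
Doublings = log2(32) = 5
T_n = 93 * 0.9^5
T_n = 93 * 0.5905 = 54.9 hours

54.9 hours


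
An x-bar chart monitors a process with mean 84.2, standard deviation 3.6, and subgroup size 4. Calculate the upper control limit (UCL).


UCL = 84.2 + 3 * 3.6 / sqrt(4)

89.6


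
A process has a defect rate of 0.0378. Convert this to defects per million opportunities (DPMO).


DPMO = defect_rate * 1000000 = 0.0378 * 1000000

37800


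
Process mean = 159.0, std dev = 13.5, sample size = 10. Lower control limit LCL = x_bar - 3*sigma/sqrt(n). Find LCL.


LCL = 159.0 - 3 * 13.5 / sqrt(10)

146.19


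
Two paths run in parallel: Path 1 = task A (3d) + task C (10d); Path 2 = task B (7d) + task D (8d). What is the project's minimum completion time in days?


Path 1 = 3 + 10 = 13 days
Path 2 = 7 + 8 = 15 days
Duration = max(13, 15) = 15 days

15 days


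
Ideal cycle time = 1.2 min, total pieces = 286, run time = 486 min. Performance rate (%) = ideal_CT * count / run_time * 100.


Formula: Performance = (Ideal CT * Total Count) / Run Time * 100
Ideal output time = 1.2 * 286 = 343.2 min
Performance = 343.2 / 486 * 100 = 70.6%

70.6%


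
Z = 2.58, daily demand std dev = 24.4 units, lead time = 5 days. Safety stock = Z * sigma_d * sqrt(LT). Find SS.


Formula: SS = z * sigma_d * sqrt(LT)
sqrt(LT) = sqrt(5) = 2.2361
SS = 2.58 * 24.4 * 2.2361
SS = 140.8 units

140.8 units


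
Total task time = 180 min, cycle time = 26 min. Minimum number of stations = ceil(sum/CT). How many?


Formula: N_min = ceil(Sum of Task Times / Cycle Time)
N_min = ceil(180 min / 26 min) = ceil(6.9231)
N_min = 7 stations

7


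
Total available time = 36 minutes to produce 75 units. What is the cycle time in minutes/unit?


Formula: CT = Available Time / Number of Units
CT = 36 min / 75 units
CT = 0.48 min/unit

0.48 min/unit


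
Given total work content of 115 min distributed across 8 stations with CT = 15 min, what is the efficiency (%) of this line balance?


Formula: Efficiency = Sum of Task Times / (N_stations * CT) * 100
Total station capacity = 8 stations * 15 min = 120 min
Efficiency = 115 / 120 * 100 = 95.8%

95.8%


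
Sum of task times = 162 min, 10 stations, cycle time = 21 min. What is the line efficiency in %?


Formula: Efficiency = Sum of Task Times / (N_stations * CT) * 100
Total station capacity = 10 stations * 21 min = 210 min
Efficiency = 162 / 210 * 100 = 77.1%

77.1%


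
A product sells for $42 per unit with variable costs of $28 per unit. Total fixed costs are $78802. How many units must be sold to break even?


Formula: BEQ = Fixed Costs / (Price - Variable Cost)
Contribution margin = $42 - $28 = $14/unit
BEQ = ceil($78802 / $14/unit) = ceil(5628.71) = 5629 units

5629 units


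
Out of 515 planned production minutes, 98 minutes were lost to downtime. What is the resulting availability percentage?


Formula: Availability = (Planned Time - Downtime) / Planned Time * 100
Uptime = 515 - 98 = 417 min
Availability = 417 / 515 * 100 = 81.0%

81.0%


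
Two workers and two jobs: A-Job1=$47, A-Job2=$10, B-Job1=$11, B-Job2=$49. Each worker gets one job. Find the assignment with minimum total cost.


Option 1: A->1 + B->2 = $47 + $49 = $96
Option 2: A->2 + B->1 = $10 + $11 = $21
Min cost = min($96, $21) = $21

$21


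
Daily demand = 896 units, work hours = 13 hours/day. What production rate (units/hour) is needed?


Formula: Production Rate = Daily Demand / Available Hours
Rate = 896 units/day / 13 hours/day
Rate = 68.9 units/hour

68.9 units/hour


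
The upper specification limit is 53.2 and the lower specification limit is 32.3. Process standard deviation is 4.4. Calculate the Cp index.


Cp = (53.2 - 32.3) / (6 * 4.4)

0.79


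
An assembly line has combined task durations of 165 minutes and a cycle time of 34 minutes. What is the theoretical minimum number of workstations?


Formula: N_min = ceil(Sum of Task Times / Cycle Time)
N_min = ceil(165 min / 34 min) = ceil(4.8529)
N_min = 5 stations

5


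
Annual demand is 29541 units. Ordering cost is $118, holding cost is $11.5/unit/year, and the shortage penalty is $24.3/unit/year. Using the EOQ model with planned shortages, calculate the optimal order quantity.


Formula: EOQ* = sqrt(2DS/H) * sqrt((H+P)/P)
Base EOQ = sqrt(2*29541*118/11.5) = 778.61 units
Correction = sqrt((11.5+24.3)/24.3) = 1.21378
EOQ* = 778.61 * 1.21378 = 945.1 units

945.1 units


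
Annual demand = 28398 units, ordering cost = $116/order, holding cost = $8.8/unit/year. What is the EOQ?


Formula: EOQ = sqrt(2 * D * S / H)
Numerator: 2 * 28398 * 116 = 6588336
2DS/H = 6588336 / 8.8 = 748674.5
EOQ = sqrt(748674.5) = 865.3 units

865.3 units


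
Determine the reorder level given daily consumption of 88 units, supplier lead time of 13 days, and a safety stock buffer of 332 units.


Formula: ROP = (Daily Demand * Lead Time) + Safety Stock
Demand during lead time = 88 * 13 = 1144 units
ROP = 1144 + 332 = 1476 units

1476 units


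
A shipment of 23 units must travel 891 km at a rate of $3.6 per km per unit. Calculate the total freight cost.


TC = dist * cost * units = 891 * 3.6 * 23 = $73774.80

$73774.80


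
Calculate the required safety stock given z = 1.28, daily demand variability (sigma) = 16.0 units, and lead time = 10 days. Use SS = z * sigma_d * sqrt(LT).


Formula: SS = z * sigma_d * sqrt(LT)
sqrt(LT) = sqrt(10) = 3.1623
SS = 1.28 * 16.0 * 3.1623
SS = 64.8 units

64.8 units


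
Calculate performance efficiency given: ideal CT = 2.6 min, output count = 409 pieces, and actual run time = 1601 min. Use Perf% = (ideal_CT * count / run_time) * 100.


Formula: Performance = (Ideal CT * Total Count) / Run Time * 100
Ideal output time = 2.6 * 409 = 1063.4 min
Performance = 1063.4 / 1601 * 100 = 66.4%

66.4%


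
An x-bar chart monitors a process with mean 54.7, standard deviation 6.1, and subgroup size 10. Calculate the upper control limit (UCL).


UCL = 54.7 + 3 * 6.1 / sqrt(10)

60.49


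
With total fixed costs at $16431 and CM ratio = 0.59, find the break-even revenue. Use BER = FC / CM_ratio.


Formula: BER = Fixed Costs / Contribution Margin Ratio
BER = $16431 / 0.59
BER = $27849.15 (to the nearest cent)

$27849.15


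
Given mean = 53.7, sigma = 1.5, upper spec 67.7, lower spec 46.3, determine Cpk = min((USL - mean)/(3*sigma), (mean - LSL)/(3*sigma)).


Cpu = (67.7 - 53.7) / (3 * 1.5) = 3.11
Cpl = (53.7 - 46.3) / (3 * 1.5) = 1.64
Cpk = min(3.11, 1.64) = 1.64

1.64


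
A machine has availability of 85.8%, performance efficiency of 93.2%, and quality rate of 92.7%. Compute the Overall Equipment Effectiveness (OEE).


Formula: OEE = Availability * Performance * Quality / 10000
A * P = 85.8% * 93.2% / 100 = 79.97%
OEE = 79.97% * 92.7% / 100 = 74.1%

74.1%


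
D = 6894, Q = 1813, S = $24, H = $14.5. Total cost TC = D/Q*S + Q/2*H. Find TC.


TC = 6894/1813 * 24 + 1813/2 * 14.5

$13235.51


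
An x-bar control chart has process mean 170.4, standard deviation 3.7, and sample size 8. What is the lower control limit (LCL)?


LCL = 170.4 - 3 * 3.7 / sqrt(8)

166.48


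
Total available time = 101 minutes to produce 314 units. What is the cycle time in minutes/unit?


Formula: CT = Available Time / Number of Units
CT = 101 min / 314 units
CT = 0.32 min/unit

0.32 min/unit


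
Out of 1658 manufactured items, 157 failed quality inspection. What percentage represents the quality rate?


Formula: Quality Rate = Good Pieces / Total Pieces * 100
Good pieces = 1658 - 157 = 1501
QR = 1501 / 1658 * 100 = 90.5%

90.5%


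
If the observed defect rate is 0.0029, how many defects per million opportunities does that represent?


DPMO = defect_rate * 1000000 = 0.0029 * 1000000

2900


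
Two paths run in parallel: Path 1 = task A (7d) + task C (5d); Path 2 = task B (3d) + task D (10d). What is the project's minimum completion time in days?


Path 1 = 7 + 5 = 12 days
Path 2 = 3 + 10 = 13 days
Duration = max(12, 13) = 13 days

13 days


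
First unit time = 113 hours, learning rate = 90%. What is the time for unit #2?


Formula: T_n = T_1 * (learning_rate)^(log2(n)) where learning_rate = rate/100
Doublings = log2(2) = 1
T_n = 113 * 0.9^1
T_n = 113 * 0.9 = 101.7 hours

101.7 hours


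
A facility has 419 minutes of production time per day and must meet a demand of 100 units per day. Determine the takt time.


Formula: Takt Time = Available Production Time / Customer Demand
Takt = 419 min/day / 100 units/day
Takt = 4.19 min/unit

4.19 min/unit


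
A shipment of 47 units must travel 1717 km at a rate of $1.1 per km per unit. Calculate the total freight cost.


TC = dist * cost * units = 1717 * 1.1 * 47 = $88768.90

$88768.90


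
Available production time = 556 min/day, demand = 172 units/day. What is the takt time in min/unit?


Formula: Takt Time = Available Production Time / Customer Demand
Takt = 556 min/day / 172 units/day
Takt = 3.23 min/unit

3.23 min/unit


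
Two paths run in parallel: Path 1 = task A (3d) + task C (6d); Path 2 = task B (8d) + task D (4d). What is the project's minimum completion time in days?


Path 1 = 3 + 6 = 9 days
Path 2 = 8 + 4 = 12 days
Duration = max(9, 12) = 12 days

12 days


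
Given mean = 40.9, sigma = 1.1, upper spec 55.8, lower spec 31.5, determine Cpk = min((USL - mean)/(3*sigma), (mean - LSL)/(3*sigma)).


Cpu = (55.8 - 40.9) / (3 * 1.1) = 4.52
Cpl = (40.9 - 31.5) / (3 * 1.1) = 2.85
Cpk = min(4.52, 2.85) = 2.85

2.85


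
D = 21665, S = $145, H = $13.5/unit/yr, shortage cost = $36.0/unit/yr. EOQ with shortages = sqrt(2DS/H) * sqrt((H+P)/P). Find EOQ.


Formula: EOQ* = sqrt(2DS/H) * sqrt((H+P)/P)
Base EOQ = sqrt(2*21665*145/13.5) = 682.2 units
Correction = sqrt((13.5+36.0)/36.0) = 1.1726
EOQ* = 682.2 * 1.1726 = 799.9 units

799.9 units


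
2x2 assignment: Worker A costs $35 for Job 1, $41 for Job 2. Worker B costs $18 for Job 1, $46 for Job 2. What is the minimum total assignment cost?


Option 1: A->1 + B->2 = $35 + $46 = $81
Option 2: A->2 + B->1 = $41 + $18 = $59
Min cost = min($81, $59) = $59

$59


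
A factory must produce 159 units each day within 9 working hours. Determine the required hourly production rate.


Formula: Production Rate = Daily Demand / Available Hours
Rate = 159 units/day / 9 hours/day
Rate = 17.7 units/hour

17.7 units/hour


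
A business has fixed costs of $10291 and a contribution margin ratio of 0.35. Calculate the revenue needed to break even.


Formula: BER = Fixed Costs / Contribution Margin Ratio
BER = $10291 / 0.35
BER = $29402.86 (to the nearest cent)

$29402.86


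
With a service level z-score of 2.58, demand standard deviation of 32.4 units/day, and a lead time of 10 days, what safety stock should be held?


Formula: SS = z * sigma_d * sqrt(LT)
sqrt(LT) = sqrt(10) = 3.1623
SS = 2.58 * 32.4 * 3.1623
SS = 264.3 units

264.3 units


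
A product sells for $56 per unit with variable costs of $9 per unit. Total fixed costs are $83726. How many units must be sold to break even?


Formula: BEQ = Fixed Costs / (Price - Variable Cost)
Contribution margin = $56 - $9 = $47/unit
BEQ = ceil($83726 / $47/unit) = ceil(1781.4) = 1782 units

1782 units


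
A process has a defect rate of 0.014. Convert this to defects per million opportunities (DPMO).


DPMO = defect_rate * 1000000 = 0.014 * 1000000

14000


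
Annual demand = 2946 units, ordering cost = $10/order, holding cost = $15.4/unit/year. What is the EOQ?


Formula: EOQ = sqrt(2 * D * S / H)
Numerator: 2 * 2946 * 10 = 58920
2DS/H = 58920 / 15.4 = 3826.0
EOQ = sqrt(3826.0) = 61.9 units

61.9 units


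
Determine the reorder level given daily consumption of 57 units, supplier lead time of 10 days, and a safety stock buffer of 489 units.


Formula: ROP = (Daily Demand * Lead Time) + Safety Stock
Demand during lead time = 57 * 10 = 570 units
ROP = 570 + 489 = 1059 units

1059 units


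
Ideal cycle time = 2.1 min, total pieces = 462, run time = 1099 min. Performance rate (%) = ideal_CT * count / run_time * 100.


Formula: Performance = (Ideal CT * Total Count) / Run Time * 100
Ideal output time = 2.1 * 462 = 970.2 min
Performance = 970.2 / 1099 * 100 = 88.3%

88.3%


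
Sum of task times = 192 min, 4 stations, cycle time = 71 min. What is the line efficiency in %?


Formula: Efficiency = Sum of Task Times / (N_stations * CT) * 100
Total station capacity = 4 stations * 71 min = 284 min
Efficiency = 192 / 284 * 100 = 67.6%

67.6%


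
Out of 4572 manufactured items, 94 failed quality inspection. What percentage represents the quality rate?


Formula: Quality Rate = Good Pieces / Total Pieces * 100
Good pieces = 4572 - 94 = 4478
QR = 4478 / 4572 * 100 = 97.9%

97.9%


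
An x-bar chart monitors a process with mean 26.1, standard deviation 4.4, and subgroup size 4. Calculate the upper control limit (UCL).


UCL = 26.1 + 3 * 4.4 / sqrt(4)

32.7


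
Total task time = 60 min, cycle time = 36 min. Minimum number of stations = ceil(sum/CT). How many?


Formula: N_min = ceil(Sum of Task Times / Cycle Time)
N_min = ceil(60 min / 36 min) = ceil(1.6667)
N_min = 2 stations

2


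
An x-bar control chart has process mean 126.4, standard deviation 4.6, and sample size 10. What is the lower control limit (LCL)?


LCL = 126.4 - 3 * 4.6 / sqrt(10)

122.04


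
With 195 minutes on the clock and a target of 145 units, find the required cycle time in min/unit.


Formula: CT = Available Time / Number of Units
CT = 195 min / 145 units
CT = 1.34 min/unit

1.34 min/unit


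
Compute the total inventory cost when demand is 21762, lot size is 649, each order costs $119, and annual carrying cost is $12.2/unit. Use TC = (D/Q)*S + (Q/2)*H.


TC = 21762/649 * 119 + 649/2 * 12.2

$7949.16


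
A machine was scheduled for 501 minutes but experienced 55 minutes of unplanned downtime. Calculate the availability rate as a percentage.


Formula: Availability = (Planned Time - Downtime) / Planned Time * 100
Uptime = 501 - 55 = 446 min
Availability = 446 / 501 * 100 = 89.0%

89.0%


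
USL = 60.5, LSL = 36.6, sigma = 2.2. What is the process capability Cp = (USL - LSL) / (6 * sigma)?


Cp = (60.5 - 36.6) / (6 * 2.2)

1.81


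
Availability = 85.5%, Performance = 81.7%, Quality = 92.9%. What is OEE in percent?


Formula: OEE = Availability * Performance * Quality / 10000
A * P = 85.5% * 81.7% / 100 = 69.85%
OEE = 69.85% * 92.9% / 100 = 64.9%

64.9%


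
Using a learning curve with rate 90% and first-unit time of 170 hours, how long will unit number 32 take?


Formula: T_n = T_1 * (learning_rate)^(log2(n)) where learning_rate = rate/100
Doublings = log2(32) = 5
T_n = 170 * 0.9^5
T_n = 170 * 0.5905 = 100.4 hours

100.4 hours


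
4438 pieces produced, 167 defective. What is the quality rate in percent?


Formula: Quality Rate = Good Pieces / Total Pieces * 100
Good pieces = 4438 - 167 = 4271
QR = 4271 / 4438 * 100 = 96.2%

96.2%


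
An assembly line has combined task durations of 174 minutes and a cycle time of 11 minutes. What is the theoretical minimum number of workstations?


Formula: N_min = ceil(Sum of Task Times / Cycle Time)
N_min = ceil(174 min / 11 min) = ceil(15.8182)
N_min = 16 stations

16


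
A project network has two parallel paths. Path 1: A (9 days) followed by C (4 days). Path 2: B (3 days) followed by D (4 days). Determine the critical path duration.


Path 1 = 9 + 4 = 13 days
Path 2 = 3 + 4 = 7 days
Duration = max(13, 7) = 13 days

13 days


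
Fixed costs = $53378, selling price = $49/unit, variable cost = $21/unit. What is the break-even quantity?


Formula: BEQ = Fixed Costs / (Price - Variable Cost)
Contribution margin = $49 - $21 = $28/unit
BEQ = ceil($53378 / $28/unit) = ceil(1906.36) = 1907 units

1907 units


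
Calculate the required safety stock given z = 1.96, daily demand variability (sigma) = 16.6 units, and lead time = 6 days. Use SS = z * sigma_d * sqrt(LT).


Formula: SS = z * sigma_d * sqrt(LT)
sqrt(LT) = sqrt(6) = 2.4495
SS = 1.96 * 16.6 * 2.4495
SS = 79.7 units

79.7 units


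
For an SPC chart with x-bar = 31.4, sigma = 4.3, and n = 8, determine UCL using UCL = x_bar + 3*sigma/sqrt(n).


UCL = 31.4 + 3 * 4.3 / sqrt(8)

35.96


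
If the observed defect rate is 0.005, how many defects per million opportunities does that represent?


DPMO = defect_rate * 1000000 = 0.005 * 1000000

5000


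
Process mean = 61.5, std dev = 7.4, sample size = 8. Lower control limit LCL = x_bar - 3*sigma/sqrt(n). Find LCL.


LCL = 61.5 - 3 * 7.4 / sqrt(8)

53.65


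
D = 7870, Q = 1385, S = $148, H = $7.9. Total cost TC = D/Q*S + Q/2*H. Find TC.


TC = 7870/1385 * 148 + 1385/2 * 7.9

$6311.73


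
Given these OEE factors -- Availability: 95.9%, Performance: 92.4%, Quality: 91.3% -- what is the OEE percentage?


Formula: OEE = Availability * Performance * Quality / 10000
A * P = 95.9% * 92.4% / 100 = 88.61%
OEE = 88.61% * 91.3% / 100 = 80.9%

80.9%


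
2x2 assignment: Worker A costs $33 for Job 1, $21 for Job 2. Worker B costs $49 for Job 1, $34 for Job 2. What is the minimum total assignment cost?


Option 1: A->1 + B->2 = $33 + $34 = $67
Option 2: A->2 + B->1 = $21 + $49 = $70
Min cost = min($67, $70) = $67

$67


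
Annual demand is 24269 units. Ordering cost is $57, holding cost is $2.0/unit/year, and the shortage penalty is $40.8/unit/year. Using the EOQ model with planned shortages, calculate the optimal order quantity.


Formula: EOQ* = sqrt(2DS/H) * sqrt((H+P)/P)
Base EOQ = sqrt(2*24269*57/2.0) = 1176.15 units
Correction = sqrt((2.0+40.8)/40.8) = 1.02422
EOQ* = 1176.15 * 1.02422 = 1204.6 units

1204.6 units


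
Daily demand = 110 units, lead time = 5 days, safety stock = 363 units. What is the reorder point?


Formula: ROP = (Daily Demand * Lead Time) + Safety Stock
Demand during lead time = 110 * 5 = 550 units
ROP = 550 + 363 = 913 units

913 units
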